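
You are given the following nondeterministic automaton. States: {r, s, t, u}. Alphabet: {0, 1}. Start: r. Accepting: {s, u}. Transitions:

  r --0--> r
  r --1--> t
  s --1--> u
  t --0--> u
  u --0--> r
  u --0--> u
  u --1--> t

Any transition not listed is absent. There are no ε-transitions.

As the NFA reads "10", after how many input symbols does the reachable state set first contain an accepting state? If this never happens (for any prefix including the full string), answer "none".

Start in {r}.
Read '1': {r} → {t}.
Read '0': {t} → {u}.
None of the earlier sets intersect F, but {u} does.

2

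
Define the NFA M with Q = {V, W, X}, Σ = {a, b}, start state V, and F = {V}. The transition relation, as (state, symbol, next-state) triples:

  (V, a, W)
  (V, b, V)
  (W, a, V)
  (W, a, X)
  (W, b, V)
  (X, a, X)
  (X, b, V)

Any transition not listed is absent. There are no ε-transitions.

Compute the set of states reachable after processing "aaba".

Start in {V}.
Read 'a': V→{W}; now {W}.
Read 'a': W→{V, X}; now {V, X}.
Read 'b': V→{V}, X→{V}; now {V}.
Read 'a': V→{W}; now {W}.

{W}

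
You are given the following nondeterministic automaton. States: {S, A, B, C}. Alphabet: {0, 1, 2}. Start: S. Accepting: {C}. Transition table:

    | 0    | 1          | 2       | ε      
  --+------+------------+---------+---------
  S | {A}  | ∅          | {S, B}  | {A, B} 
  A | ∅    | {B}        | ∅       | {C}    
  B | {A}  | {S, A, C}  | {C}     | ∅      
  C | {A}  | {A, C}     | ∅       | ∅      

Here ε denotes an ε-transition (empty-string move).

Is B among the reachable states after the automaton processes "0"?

No

Start: ε-closure({S}) = {S, A, B, C}.
Read '0': {S, A, B, C} → {A, C}.
State B is not in {A, C}.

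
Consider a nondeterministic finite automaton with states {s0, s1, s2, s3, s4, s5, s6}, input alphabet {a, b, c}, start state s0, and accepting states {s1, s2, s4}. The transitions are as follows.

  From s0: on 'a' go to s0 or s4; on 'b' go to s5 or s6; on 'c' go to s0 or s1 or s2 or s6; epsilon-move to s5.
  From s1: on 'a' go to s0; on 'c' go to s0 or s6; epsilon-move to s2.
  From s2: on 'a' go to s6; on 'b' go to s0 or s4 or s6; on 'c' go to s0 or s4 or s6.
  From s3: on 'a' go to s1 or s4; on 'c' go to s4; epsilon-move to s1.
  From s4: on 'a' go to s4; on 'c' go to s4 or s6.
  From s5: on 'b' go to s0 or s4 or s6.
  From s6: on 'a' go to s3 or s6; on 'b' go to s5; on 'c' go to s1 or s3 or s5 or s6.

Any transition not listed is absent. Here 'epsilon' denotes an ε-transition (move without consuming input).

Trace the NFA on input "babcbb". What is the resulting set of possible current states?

Start: ε-closure({s0}) = {s0, s5}.
Read 'b': s0→{s5, s6}, s5→{s0, s4, s6}; now {s0, s4, s5, s6}.
Read 'a': s0→{s0, s4}, s4→{s4}, s5→∅, s6→{s3, s6}; union {s0, s3, s4, s6}; ε-closure = {s0, s1, s2, s3, s4, s5, s6}.
Read 'b': s0→{s5, s6}, s1→∅, s2→{s0, s4, s6}, s3→∅, s4→∅, s5→{s0, s4, s6}, s6→{s5}; now {s0, s4, s5, s6}.
Read 'c': s0→{s0, s1, s2, s6}, s4→{s4, s6}, s5→∅, s6→{s1, s3, s5, s6}; now {s0, s1, s2, s3, s4, s5, s6}.
Read 'b': s0→{s5, s6}, s1→∅, s2→{s0, s4, s6}, s3→∅, s4→∅, s5→{s0, s4, s6}, s6→{s5}; now {s0, s4, s5, s6}.
Read 'b': s0→{s5, s6}, s4→∅, s5→{s0, s4, s6}, s6→{s5}; now {s0, s4, s5, s6}.

{s0, s4, s5, s6}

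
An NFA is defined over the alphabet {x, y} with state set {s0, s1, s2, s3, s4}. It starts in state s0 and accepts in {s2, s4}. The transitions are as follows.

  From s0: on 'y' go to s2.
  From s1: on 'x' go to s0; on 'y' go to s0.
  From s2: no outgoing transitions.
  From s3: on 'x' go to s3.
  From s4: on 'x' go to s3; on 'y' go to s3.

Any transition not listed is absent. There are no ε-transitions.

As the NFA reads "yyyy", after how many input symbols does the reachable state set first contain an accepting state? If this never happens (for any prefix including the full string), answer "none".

Start in {s0}.
Read 'y': s0→{s2}; now {s2}.
None of the earlier sets intersect F, but {s2} does.

1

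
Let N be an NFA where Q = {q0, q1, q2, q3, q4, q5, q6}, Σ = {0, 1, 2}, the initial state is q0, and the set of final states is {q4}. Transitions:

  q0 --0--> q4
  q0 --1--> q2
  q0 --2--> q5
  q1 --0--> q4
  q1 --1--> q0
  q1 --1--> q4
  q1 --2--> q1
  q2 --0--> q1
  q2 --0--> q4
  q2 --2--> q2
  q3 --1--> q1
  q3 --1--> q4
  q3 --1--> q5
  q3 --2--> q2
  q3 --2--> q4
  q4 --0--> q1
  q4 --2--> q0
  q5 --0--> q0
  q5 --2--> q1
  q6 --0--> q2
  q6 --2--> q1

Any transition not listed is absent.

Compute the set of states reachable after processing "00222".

Start in {q0}.
Read '0': {q0} → {q4}.
Read '0': {q4} → {q1}.
Read '2': {q1} → {q1}.
Read '2': {q1} → {q1}.
Read '2': {q1} → {q1}.

{q1}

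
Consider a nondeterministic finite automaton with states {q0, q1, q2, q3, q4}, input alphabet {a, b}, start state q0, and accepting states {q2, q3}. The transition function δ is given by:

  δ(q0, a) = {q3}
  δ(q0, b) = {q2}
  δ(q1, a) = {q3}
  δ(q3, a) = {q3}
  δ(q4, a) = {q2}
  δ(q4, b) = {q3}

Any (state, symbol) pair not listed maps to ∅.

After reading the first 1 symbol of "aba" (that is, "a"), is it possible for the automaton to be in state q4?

No

Start in {q0}.
Read 'a': {q0} → {q3}.
State q4 is not in {q3}.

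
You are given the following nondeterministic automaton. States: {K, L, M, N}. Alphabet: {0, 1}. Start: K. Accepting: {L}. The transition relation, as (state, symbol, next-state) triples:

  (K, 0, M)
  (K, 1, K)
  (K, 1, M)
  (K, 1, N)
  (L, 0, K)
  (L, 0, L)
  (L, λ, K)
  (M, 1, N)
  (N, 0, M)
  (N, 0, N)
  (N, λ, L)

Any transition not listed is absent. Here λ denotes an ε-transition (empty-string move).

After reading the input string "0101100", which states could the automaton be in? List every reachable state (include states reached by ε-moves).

{K, L, M, N}

Start in {K}.
Read '0': K→{M}; now {M}.
Read '1': M→{N}; union {N}; ε-closure = {K, L, N}.
Read '0': K→{M}, L→{K, L}, N→{M, N}; now {K, L, M, N}.
Read '1': K→{K, M, N}, L→∅, M→{N}, N→∅; union {K, M, N}; ε-closure = {K, L, M, N}.
Read '1': K→{K, M, N}, L→∅, M→{N}, N→∅; union {K, M, N}; ε-closure = {K, L, M, N}.
Read '0': K→{M}, L→{K, L}, M→∅, N→{M, N}; now {K, L, M, N}.
Read '0': K→{M}, L→{K, L}, M→∅, N→{M, N}; now {K, L, M, N}.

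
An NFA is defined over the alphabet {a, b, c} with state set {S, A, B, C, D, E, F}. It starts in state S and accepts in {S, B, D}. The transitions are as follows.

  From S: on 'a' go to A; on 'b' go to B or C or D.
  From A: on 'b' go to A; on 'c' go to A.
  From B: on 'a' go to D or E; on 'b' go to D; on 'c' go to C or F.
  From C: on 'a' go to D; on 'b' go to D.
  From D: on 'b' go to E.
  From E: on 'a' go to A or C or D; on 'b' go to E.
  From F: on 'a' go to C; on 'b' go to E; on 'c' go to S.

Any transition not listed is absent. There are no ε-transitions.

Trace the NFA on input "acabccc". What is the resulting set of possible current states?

∅

Start in {S}.
Read 'a': S→{A}; now {A}.
Read 'c': A→{A}; now {A}.
Read 'a': A→∅; now ∅.
The set is empty and remains empty for the remaining 4 symbols.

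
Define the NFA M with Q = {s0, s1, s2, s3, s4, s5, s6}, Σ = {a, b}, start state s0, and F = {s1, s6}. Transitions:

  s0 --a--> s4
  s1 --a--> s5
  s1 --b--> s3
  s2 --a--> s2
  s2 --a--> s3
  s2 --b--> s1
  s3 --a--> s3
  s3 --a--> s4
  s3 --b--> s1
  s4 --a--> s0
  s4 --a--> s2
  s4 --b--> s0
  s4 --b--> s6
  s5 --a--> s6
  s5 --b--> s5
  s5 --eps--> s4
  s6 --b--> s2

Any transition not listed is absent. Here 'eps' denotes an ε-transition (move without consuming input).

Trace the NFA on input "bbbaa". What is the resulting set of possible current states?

∅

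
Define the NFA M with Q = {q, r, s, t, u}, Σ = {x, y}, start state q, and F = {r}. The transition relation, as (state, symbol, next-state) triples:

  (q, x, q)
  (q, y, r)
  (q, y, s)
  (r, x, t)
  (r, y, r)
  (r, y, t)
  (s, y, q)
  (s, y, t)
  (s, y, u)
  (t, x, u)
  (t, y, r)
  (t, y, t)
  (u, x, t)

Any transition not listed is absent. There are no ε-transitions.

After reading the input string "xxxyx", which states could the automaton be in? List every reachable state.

{t}

Start in {q}.
Read 'x': q→{q}; now {q}.
Read 'x': q→{q}; now {q}.
Read 'x': q→{q}; now {q}.
Read 'y': q→{r, s}; now {r, s}.
Read 'x': r→{t}, s→∅; now {t}.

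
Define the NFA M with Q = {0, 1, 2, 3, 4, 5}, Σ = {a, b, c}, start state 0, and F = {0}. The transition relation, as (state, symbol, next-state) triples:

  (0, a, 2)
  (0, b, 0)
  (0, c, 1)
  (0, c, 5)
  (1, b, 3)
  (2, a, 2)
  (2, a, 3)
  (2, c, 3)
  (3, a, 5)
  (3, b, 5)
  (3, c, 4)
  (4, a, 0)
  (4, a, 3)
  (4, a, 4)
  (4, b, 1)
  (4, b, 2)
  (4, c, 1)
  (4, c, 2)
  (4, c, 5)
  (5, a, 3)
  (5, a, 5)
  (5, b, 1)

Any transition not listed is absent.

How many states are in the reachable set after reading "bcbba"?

2

Start in {0}.
Read 'b': {0} → {0}.
Read 'c': {0} → {1, 5}.
Read 'b': {1, 5} → {1, 3}.
Read 'b': {1, 3} → {3, 5}.
Read 'a': {3, 5} → {3, 5}.
That set has 2 states.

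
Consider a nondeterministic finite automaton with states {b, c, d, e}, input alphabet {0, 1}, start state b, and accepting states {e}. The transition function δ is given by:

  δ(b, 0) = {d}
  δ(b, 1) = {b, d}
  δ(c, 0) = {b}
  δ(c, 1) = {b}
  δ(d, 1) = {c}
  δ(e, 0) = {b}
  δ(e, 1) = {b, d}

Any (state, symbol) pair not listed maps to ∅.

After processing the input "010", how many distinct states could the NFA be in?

Start in {b}.
Read '0': b→{d}; now {d}.
Read '1': d→{c}; now {c}.
Read '0': c→{b}; now {b}.
That set has 1 state.

1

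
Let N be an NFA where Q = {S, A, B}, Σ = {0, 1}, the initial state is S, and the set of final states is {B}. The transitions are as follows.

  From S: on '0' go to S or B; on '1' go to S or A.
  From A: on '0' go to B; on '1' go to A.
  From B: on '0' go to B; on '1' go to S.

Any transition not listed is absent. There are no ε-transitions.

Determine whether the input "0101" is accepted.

Start in {S}.
Read '0': S→{S, B}; now {S, B}.
Read '1': S→{S, A}, B→{S}; now {S, A}.
Read '0': S→{S, B}, A→{B}; now {S, B}.
Read '1': S→{S, A}, B→{S}; now {S, A}.
The final set {S, A} contains no accepting state.

No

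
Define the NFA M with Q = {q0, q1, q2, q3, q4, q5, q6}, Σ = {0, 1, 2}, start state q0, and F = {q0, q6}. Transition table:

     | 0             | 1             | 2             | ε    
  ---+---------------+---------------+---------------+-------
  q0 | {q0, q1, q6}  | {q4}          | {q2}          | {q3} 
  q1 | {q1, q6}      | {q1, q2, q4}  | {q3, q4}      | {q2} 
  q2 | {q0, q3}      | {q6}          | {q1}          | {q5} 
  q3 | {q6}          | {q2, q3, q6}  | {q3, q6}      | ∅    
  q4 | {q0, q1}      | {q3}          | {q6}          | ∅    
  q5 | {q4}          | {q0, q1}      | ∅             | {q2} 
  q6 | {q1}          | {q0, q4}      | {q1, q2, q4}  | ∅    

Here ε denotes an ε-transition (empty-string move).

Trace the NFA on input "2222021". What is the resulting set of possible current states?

{q0, q1, q2, q3, q4, q5, q6}

Start: ε-closure({q0}) = {q0, q3}.
Read '2': {q0, q3} → {q2, q3, q5, q6}.
Read '2': {q2, q3, q5, q6} → {q1, q2, q3, q4, q5, q6}.
Read '2': {q1, q2, q3, q4, q5, q6} → {q1, q2, q3, q4, q5, q6}.
Read '2': {q1, q2, q3, q4, q5, q6} → {q1, q2, q3, q4, q5, q6}.
Read '0': {q1, q2, q3, q4, q5, q6} → {q0, q1, q2, q3, q4, q5, q6}.
Read '2': {q0, q1, q2, q3, q4, q5, q6} → {q1, q2, q3, q4, q5, q6}.
Read '1': {q1, q2, q3, q4, q5, q6} → {q0, q1, q2, q3, q4, q5, q6}.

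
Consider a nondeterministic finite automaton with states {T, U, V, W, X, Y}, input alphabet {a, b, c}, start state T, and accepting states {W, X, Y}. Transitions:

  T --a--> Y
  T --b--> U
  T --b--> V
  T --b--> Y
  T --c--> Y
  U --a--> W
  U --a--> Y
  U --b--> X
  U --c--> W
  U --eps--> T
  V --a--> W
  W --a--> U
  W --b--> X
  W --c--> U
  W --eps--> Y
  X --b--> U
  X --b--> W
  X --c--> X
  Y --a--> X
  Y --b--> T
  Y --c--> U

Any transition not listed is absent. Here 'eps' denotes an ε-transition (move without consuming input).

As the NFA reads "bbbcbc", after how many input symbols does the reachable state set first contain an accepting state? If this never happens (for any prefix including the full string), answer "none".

1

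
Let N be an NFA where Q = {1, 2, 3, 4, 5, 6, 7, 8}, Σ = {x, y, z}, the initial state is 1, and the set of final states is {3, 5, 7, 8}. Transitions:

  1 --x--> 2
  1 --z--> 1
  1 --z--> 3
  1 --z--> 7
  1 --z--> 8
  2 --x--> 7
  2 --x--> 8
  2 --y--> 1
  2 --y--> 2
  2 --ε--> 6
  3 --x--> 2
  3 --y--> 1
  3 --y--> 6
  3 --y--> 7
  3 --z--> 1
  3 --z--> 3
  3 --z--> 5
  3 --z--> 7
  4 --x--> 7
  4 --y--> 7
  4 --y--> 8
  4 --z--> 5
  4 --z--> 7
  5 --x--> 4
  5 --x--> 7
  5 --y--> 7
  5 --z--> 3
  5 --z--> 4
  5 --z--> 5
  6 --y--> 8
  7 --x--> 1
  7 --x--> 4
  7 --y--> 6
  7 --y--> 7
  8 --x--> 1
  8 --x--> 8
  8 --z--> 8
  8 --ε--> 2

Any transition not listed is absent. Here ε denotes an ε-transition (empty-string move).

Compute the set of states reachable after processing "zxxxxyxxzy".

{1, 2, 6, 7, 8}

Start in {1}.
Read 'z': {1} → {1, 2, 3, 6, 7, 8}.
Read 'x': {1, 2, 3, 6, 7, 8} → {1, 2, 4, 6, 7, 8}.
Read 'x': {1, 2, 4, 6, 7, 8} → {1, 2, 4, 6, 7, 8}.
Read 'x': {1, 2, 4, 6, 7, 8} → {1, 2, 4, 6, 7, 8}.
Read 'x': {1, 2, 4, 6, 7, 8} → {1, 2, 4, 6, 7, 8}.
Read 'y': {1, 2, 4, 6, 7, 8} → {1, 2, 6, 7, 8}.
Read 'x': {1, 2, 6, 7, 8} → {1, 2, 4, 6, 7, 8}.
Read 'x': {1, 2, 4, 6, 7, 8} → {1, 2, 4, 6, 7, 8}.
Read 'z': {1, 2, 4, 6, 7, 8} → {1, 2, 3, 5, 6, 7, 8}.
Read 'y': {1, 2, 3, 5, 6, 7, 8} → {1, 2, 6, 7, 8}.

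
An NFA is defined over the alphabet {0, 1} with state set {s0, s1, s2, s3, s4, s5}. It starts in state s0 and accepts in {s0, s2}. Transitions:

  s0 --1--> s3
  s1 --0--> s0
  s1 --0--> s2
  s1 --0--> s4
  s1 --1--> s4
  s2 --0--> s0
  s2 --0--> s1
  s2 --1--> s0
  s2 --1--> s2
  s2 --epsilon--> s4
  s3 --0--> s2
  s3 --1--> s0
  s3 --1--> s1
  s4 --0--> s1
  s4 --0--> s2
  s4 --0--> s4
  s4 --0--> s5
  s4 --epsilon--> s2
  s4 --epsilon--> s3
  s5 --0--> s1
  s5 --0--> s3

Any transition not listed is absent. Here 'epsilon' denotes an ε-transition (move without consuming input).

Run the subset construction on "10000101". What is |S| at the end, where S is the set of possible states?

Start in {s0}.
Read '1': s0→{s3}; now {s3}.
Read '0': s3→{s2}; union {s2}; ε-closure = {s2, s3, s4}.
Read '0': s2→{s0, s1}, s3→{s2}, s4→{s1, s2, s4, s5}; union {s0, s1, s2, s4, s5}; ε-closure = {s0, s1, s2, s3, s4, s5}.
Read '0': s0→∅, s1→{s0, s2, s4}, s2→{s0, s1}, s3→{s2}, s4→{s1, s2, s4, s5}, s5→{s1, s3}; now {s0, s1, s2, s3, s4, s5}.
Read '0': s0→∅, s1→{s0, s2, s4}, s2→{s0, s1}, s3→{s2}, s4→{s1, s2, s4, s5}, s5→{s1, s3}; now {s0, s1, s2, s3, s4, s5}.
Read '1': s0→{s3}, s1→{s4}, s2→{s0, s2}, s3→{s0, s1}, s4→∅, s5→∅; now {s0, s1, s2, s3, s4}.
Read '0': s0→∅, s1→{s0, s2, s4}, s2→{s0, s1}, s3→{s2}, s4→{s1, s2, s4, s5}; union {s0, s1, s2, s4, s5}; ε-closure = {s0, s1, s2, s3, s4, s5}.
Read '1': s0→{s3}, s1→{s4}, s2→{s0, s2}, s3→{s0, s1}, s4→∅, s5→∅; now {s0, s1, s2, s3, s4}.
That set has 5 states.

5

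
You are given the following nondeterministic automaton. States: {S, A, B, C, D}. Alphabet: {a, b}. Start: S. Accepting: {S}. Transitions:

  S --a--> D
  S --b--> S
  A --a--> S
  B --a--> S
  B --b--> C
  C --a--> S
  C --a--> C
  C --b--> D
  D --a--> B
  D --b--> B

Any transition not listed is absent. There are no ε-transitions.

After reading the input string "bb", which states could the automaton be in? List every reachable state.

Start in {S}.
Read 'b': {S} → {S}.
Read 'b': {S} → {S}.

{S}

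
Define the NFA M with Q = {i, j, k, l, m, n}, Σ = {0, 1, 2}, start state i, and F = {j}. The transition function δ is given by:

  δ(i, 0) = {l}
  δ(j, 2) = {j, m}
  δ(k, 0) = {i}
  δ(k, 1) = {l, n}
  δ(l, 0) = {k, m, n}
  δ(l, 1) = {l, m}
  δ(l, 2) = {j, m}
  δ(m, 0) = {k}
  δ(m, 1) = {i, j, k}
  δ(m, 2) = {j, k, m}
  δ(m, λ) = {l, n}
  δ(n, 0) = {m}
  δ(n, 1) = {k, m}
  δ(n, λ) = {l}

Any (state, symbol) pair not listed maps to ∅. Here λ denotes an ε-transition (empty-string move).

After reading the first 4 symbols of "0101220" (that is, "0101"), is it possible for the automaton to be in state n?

Start in {i}.
Read '0': {i} → {l}.
Read '1': {l} → {l, m, n}.
Read '0': {l, m, n} → {k, l, m, n}.
Read '1': {k, l, m, n} → {i, j, k, l, m, n}.
State n is in {i, j, k, l, m, n}.

Yes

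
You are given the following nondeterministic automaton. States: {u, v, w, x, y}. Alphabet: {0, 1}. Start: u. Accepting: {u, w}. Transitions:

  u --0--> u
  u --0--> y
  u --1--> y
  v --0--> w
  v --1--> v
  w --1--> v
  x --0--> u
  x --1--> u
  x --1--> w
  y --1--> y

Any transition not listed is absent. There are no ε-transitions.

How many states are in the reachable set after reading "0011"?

Start in {u}.
Read '0': {u} → {u, y}.
Read '0': {u, y} → {u, y}.
Read '1': {u, y} → {y}.
Read '1': {y} → {y}.
That set has 1 state.

1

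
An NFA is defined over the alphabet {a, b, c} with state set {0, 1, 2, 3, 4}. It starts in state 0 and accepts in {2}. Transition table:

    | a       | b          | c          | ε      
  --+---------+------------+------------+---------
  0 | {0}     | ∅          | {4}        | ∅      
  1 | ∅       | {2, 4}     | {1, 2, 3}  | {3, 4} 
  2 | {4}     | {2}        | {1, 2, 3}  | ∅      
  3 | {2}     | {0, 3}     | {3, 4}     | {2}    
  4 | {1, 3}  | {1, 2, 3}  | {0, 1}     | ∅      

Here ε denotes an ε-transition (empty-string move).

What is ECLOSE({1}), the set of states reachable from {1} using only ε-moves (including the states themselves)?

Begin with {1}.
ε-move 1 → 3; add 3.
ε-move 1 → 4; add 4.
ε-move 3 → 2; add 2.

{1, 2, 3, 4}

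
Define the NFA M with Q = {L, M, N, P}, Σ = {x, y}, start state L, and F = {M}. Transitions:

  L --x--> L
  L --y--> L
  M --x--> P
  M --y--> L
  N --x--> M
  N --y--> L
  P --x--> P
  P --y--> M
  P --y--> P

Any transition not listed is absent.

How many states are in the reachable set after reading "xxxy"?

Start in {L}.
Read 'x': {L} → {L}.
Read 'x': {L} → {L}.
Read 'x': {L} → {L}.
Read 'y': {L} → {L}.
That set has 1 state.

1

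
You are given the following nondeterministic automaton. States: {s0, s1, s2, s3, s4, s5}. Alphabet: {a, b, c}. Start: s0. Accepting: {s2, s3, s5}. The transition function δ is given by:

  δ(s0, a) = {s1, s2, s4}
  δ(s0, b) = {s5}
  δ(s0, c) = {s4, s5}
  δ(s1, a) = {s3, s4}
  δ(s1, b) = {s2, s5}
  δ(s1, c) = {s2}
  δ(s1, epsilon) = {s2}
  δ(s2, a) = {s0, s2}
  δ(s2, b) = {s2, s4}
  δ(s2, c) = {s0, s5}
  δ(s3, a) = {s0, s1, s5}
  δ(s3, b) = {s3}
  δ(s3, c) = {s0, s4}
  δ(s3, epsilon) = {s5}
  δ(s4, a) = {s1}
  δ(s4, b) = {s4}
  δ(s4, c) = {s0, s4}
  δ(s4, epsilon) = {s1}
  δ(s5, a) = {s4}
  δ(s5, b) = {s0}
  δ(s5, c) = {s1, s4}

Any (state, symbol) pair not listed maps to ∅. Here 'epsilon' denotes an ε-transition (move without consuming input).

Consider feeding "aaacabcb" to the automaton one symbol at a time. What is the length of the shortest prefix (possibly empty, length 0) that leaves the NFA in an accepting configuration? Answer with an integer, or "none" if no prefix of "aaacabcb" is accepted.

1

Start in {s0}.
Read 'a': {s0} → {s1, s2, s4}.
None of the earlier sets intersect F, but {s1, s2, s4} does.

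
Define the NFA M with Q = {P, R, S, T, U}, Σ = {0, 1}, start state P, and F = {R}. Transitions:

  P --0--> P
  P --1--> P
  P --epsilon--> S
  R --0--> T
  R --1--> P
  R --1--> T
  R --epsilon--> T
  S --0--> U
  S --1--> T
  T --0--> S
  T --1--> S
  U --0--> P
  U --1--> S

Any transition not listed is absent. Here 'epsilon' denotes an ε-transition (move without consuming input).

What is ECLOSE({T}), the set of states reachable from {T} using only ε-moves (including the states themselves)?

{T}

Begin with {T}.
No ε-moves leave this set, so the closure equals the set itself.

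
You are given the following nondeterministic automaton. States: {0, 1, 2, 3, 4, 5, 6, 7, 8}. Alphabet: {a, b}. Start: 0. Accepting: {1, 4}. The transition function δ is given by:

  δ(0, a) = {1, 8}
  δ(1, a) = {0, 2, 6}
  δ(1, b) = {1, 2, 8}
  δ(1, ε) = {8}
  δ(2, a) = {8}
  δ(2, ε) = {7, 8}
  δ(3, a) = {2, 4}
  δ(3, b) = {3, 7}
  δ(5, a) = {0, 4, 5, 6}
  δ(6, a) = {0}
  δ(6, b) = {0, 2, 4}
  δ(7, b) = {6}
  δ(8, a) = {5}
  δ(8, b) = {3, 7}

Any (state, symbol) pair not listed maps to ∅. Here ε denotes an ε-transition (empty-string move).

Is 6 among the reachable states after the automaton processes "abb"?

Yes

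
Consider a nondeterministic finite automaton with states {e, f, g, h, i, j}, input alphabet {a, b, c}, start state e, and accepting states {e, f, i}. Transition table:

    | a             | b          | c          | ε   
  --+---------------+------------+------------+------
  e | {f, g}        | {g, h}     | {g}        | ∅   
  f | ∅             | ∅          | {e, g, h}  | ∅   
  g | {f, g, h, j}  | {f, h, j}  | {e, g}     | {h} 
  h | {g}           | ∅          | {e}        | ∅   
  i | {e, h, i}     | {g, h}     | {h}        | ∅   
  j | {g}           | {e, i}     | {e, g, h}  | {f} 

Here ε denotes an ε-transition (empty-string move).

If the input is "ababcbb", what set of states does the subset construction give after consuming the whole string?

{e, f, h, i, j}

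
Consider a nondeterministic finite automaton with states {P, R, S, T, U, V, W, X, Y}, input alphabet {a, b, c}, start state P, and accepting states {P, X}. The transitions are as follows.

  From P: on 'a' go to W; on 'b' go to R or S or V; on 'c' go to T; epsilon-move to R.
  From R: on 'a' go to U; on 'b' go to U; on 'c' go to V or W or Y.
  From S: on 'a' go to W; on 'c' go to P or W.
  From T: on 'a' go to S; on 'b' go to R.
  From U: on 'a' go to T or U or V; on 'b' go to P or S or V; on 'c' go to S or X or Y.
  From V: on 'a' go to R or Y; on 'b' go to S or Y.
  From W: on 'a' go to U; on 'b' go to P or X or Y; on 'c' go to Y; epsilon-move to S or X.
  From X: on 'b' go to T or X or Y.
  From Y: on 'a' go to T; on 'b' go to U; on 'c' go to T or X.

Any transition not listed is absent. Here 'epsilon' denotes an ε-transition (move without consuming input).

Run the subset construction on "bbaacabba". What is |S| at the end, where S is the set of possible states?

8

Start: ε-closure({P}) = {P, R}.
Read 'b': P→{R, S, V}, R→{U}; now {R, S, U, V}.
Read 'b': R→{U}, S→∅, U→{P, S, V}, V→{S, Y}; union {P, S, U, V, Y}; ε-closure = {P, R, S, U, V, Y}.
Read 'a': P→{W}, R→{U}, S→{W}, U→{T, U, V}, V→{R, Y}, Y→{T}; union {R, T, U, V, W, Y}; ε-closure = {R, S, T, U, V, W, X, Y}.
Read 'a': R→{U}, S→{W}, T→{S}, U→{T, U, V}, V→{R, Y}, W→{U}, X→∅, Y→{T}; union {R, S, T, U, V, W, Y}; ε-closure = {R, S, T, U, V, W, X, Y}.
Read 'c': R→{V, W, Y}, S→{P, W}, T→∅, U→{S, X, Y}, V→∅, W→{Y}, X→∅, Y→{T, X}; union {P, S, T, V, W, X, Y}; ε-closure = {P, R, S, T, V, W, X, Y}.
Read 'a': P→{W}, R→{U}, S→{W}, T→{S}, V→{R, Y}, W→{U}, X→∅, Y→{T}; union {R, S, T, U, W, Y}; ε-closure = {R, S, T, U, W, X, Y}.
Read 'b': R→{U}, S→∅, T→{R}, U→{P, S, V}, W→{P, X, Y}, X→{T, X, Y}, Y→{U}; now {P, R, S, T, U, V, X, Y}.
Read 'b': P→{R, S, V}, R→{U}, S→∅, T→{R}, U→{P, S, V}, V→{S, Y}, X→{T, X, Y}, Y→{U}; now {P, R, S, T, U, V, X, Y}.
Read 'a': P→{W}, R→{U}, S→{W}, T→{S}, U→{T, U, V}, V→{R, Y}, X→∅, Y→{T}; union {R, S, T, U, V, W, Y}; ε-closure = {R, S, T, U, V, W, X, Y}.
That set has 8 states.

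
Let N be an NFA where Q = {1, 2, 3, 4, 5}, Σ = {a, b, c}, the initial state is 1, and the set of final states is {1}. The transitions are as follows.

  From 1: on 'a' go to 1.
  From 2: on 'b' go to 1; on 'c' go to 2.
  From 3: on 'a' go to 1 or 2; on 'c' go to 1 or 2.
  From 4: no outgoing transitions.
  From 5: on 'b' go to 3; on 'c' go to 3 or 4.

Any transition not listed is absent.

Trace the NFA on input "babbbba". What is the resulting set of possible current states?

Start in {1}.
Read 'b': 1→∅; now ∅.
The set is empty and remains empty for the remaining 6 symbols.

∅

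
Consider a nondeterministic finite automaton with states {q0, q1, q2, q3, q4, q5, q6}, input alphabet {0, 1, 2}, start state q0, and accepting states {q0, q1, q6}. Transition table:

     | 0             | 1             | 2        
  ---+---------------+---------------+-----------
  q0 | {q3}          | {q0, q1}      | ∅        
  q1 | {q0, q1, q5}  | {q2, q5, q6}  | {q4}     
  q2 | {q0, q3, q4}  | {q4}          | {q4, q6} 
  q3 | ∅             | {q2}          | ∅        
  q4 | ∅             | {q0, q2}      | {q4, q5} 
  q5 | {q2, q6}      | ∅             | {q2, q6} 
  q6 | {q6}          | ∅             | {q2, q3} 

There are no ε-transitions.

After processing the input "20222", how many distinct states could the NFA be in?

Start in {q0}.
Read '2': {q0} → ∅.
The set is empty and remains empty for the remaining 4 symbols.
That set has 0 states.

0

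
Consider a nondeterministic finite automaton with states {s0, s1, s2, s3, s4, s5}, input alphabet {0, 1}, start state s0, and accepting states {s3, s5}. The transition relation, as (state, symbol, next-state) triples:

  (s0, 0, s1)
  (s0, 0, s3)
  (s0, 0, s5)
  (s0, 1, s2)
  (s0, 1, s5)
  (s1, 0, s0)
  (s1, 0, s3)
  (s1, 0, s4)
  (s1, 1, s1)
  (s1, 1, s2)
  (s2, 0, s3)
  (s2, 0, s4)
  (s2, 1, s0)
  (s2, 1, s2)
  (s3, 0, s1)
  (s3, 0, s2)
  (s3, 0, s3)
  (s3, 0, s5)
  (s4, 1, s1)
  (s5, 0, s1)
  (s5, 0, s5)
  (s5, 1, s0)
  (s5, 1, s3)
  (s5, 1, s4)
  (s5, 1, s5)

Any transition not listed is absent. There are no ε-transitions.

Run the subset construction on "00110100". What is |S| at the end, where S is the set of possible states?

Start in {s0}.
Read '0': {s0} → {s1, s3, s5}.
Read '0': {s1, s3, s5} → {s0, s1, s2, s3, s4, s5}.
Read '1': {s0, s1, s2, s3, s4, s5} → {s0, s1, s2, s3, s4, s5}.
Read '1': {s0, s1, s2, s3, s4, s5} → {s0, s1, s2, s3, s4, s5}.
Read '0': {s0, s1, s2, s3, s4, s5} → {s0, s1, s2, s3, s4, s5}.
Read '1': {s0, s1, s2, s3, s4, s5} → {s0, s1, s2, s3, s4, s5}.
Read '0': {s0, s1, s2, s3, s4, s5} → {s0, s1, s2, s3, s4, s5}.
Read '0': {s0, s1, s2, s3, s4, s5} → {s0, s1, s2, s3, s4, s5}.
That set has 6 states.

6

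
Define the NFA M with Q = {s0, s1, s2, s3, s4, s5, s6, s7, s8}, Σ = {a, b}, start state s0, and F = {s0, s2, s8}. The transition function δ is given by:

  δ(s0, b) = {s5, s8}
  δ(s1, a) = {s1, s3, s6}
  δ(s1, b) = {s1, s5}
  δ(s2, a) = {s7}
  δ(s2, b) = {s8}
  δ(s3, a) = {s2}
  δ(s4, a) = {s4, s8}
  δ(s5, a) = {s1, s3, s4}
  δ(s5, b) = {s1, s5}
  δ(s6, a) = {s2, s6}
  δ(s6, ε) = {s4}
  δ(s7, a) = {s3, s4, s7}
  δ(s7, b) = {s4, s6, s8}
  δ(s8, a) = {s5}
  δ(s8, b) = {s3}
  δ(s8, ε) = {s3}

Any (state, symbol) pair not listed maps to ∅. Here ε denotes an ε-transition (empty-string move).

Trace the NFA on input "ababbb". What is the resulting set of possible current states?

∅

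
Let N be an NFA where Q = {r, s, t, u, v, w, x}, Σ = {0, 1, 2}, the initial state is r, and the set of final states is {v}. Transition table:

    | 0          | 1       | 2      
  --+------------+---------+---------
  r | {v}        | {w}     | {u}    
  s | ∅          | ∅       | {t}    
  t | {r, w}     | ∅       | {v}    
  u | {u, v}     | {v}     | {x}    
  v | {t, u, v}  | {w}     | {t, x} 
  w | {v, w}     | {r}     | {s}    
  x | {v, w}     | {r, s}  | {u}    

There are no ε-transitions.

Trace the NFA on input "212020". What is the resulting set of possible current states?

{r, u, v, w}

Start in {r}.
Read '2': r→{u}; now {u}.
Read '1': u→{v}; now {v}.
Read '2': v→{t, x}; now {t, x}.
Read '0': t→{r, w}, x→{v, w}; now {r, v, w}.
Read '2': r→{u}, v→{t, x}, w→{s}; now {s, t, u, x}.
Read '0': s→∅, t→{r, w}, u→{u, v}, x→{v, w}; now {r, u, v, w}.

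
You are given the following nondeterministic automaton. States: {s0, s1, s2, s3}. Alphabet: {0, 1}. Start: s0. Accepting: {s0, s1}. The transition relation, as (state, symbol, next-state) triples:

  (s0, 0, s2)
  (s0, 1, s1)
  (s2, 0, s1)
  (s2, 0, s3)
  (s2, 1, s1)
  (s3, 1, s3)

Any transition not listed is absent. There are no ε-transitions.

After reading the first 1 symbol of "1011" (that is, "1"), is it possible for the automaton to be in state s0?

No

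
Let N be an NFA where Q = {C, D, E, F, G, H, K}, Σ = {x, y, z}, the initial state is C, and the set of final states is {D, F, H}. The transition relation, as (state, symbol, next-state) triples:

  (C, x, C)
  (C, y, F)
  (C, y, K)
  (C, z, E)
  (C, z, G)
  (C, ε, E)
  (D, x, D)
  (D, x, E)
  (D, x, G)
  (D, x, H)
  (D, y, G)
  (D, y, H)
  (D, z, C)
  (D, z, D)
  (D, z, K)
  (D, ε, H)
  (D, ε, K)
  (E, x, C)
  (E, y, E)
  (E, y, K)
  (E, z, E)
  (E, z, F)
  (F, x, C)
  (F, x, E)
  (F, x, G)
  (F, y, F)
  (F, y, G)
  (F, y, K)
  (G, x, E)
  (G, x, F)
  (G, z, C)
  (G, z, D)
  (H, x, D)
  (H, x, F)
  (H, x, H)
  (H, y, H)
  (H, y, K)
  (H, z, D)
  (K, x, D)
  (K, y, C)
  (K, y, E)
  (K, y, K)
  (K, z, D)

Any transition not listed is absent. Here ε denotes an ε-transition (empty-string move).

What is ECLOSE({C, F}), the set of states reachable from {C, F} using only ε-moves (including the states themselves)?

{C, E, F}

Begin with {C, F}.
ε-move C → E; add E.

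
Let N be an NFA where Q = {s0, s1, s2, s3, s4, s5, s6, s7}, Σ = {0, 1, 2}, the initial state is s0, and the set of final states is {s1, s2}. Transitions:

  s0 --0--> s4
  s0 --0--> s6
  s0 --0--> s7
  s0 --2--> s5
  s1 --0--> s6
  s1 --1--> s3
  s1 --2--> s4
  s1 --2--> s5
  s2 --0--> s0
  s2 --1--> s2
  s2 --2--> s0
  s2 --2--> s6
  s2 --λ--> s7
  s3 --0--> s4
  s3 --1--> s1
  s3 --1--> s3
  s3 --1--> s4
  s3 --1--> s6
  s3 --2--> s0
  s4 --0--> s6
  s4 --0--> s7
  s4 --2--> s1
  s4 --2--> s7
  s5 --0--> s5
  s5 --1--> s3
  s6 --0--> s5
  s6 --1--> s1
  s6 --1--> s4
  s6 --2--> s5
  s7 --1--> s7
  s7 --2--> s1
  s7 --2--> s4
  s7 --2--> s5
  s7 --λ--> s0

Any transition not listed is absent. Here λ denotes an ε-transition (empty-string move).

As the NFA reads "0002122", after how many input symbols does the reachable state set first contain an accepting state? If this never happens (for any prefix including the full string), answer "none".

Start in {s0}.
Read '0': s0→{s4, s6, s7}; union {s4, s6, s7}; ε-closure = {s0, s4, s6, s7}.
Read '0': s0→{s4, s6, s7}, s4→{s6, s7}, s6→{s5}, s7→∅; union {s4, s5, s6, s7}; ε-closure = {s0, s4, s5, s6, s7}.
Read '0': s0→{s4, s6, s7}, s4→{s6, s7}, s5→{s5}, s6→{s5}, s7→∅; union {s4, s5, s6, s7}; ε-closure = {s0, s4, s5, s6, s7}.
Read '2': s0→{s5}, s4→{s1, s7}, s5→∅, s6→{s5}, s7→{s1, s4, s5}; union {s1, s4, s5, s7}; ε-closure = {s0, s1, s4, s5, s7}.
None of the earlier sets intersect F, but {s0, s1, s4, s5, s7} does.

4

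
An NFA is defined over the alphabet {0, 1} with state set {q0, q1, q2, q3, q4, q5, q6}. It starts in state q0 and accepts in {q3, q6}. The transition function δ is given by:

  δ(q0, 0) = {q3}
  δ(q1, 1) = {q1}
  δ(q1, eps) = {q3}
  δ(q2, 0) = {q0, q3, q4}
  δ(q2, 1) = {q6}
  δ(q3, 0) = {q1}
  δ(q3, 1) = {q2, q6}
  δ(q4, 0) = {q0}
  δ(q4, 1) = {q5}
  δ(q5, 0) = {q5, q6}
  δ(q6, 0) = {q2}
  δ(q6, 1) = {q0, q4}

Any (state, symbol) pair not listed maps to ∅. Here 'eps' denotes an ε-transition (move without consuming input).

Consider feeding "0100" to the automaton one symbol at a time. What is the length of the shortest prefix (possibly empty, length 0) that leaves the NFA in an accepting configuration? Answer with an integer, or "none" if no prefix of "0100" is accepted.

1

Start in {q0}.
Read '0': {q0} → {q3}.
None of the earlier sets intersect F, but {q3} does.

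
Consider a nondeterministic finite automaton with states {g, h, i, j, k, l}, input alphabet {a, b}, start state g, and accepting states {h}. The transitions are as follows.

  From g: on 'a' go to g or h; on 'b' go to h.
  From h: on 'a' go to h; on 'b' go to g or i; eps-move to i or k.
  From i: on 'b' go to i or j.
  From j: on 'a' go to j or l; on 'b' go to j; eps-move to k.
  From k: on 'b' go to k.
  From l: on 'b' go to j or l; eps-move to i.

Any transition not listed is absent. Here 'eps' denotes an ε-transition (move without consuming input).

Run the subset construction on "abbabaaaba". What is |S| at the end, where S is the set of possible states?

6

Start in {g}.
Read 'a': {g} → {g, h, i, k}.
Read 'b': {g, h, i, k} → {g, h, i, j, k}.
Read 'b': {g, h, i, j, k} → {g, h, i, j, k}.
Read 'a': {g, h, i, j, k} → {g, h, i, j, k, l}.
Read 'b': {g, h, i, j, k, l} → {g, h, i, j, k, l}.
Read 'a': {g, h, i, j, k, l} → {g, h, i, j, k, l}.
Read 'a': {g, h, i, j, k, l} → {g, h, i, j, k, l}.
Read 'a': {g, h, i, j, k, l} → {g, h, i, j, k, l}.
Read 'b': {g, h, i, j, k, l} → {g, h, i, j, k, l}.
Read 'a': {g, h, i, j, k, l} → {g, h, i, j, k, l}.
That set has 6 states.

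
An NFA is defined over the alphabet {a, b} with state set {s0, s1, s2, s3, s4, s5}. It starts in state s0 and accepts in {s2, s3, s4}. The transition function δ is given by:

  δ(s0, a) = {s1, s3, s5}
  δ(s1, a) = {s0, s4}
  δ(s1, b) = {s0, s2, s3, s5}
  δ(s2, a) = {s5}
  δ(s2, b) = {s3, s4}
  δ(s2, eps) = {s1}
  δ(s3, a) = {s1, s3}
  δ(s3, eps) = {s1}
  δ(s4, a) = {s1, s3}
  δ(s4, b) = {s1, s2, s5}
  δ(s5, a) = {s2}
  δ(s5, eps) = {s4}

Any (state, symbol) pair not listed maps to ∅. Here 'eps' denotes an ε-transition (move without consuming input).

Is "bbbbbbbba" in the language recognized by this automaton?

Start in {s0}.
Read 'b': s0→∅; now ∅.
The set is empty and remains empty for the remaining 8 symbols.
The final set ∅ contains no accepting state.

No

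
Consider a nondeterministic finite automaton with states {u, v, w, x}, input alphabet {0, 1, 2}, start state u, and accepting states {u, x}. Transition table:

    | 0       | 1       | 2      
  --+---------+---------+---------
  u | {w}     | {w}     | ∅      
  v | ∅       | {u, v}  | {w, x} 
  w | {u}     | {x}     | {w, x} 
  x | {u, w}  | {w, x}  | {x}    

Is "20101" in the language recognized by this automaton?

Start in {u}.
Read '2': u→∅; now ∅.
The set is empty and remains empty for the remaining 4 symbols.
The final set ∅ contains no accepting state.

No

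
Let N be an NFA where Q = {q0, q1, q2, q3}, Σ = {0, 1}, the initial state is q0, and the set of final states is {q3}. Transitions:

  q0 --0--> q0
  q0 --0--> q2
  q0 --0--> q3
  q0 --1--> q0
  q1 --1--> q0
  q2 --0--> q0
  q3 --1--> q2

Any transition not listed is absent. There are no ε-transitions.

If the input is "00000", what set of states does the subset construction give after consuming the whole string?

{q0, q2, q3}

Start in {q0}.
Read '0': q0→{q0, q2, q3}; now {q0, q2, q3}.
Read '0': q0→{q0, q2, q3}, q2→{q0}, q3→∅; now {q0, q2, q3}.
Read '0': q0→{q0, q2, q3}, q2→{q0}, q3→∅; now {q0, q2, q3}.
Read '0': q0→{q0, q2, q3}, q2→{q0}, q3→∅; now {q0, q2, q3}.
Read '0': q0→{q0, q2, q3}, q2→{q0}, q3→∅; now {q0, q2, q3}.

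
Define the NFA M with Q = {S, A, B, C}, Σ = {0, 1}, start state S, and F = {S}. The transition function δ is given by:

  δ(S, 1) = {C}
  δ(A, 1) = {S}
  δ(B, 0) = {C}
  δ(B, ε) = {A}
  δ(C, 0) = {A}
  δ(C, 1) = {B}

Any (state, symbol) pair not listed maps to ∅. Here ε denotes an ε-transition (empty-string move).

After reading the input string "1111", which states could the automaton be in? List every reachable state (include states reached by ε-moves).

Start in {S}.
Read '1': {S} → {C}.
Read '1': {C} → {A, B}.
Read '1': {A, B} → {S}.
Read '1': {S} → {C}.

{C}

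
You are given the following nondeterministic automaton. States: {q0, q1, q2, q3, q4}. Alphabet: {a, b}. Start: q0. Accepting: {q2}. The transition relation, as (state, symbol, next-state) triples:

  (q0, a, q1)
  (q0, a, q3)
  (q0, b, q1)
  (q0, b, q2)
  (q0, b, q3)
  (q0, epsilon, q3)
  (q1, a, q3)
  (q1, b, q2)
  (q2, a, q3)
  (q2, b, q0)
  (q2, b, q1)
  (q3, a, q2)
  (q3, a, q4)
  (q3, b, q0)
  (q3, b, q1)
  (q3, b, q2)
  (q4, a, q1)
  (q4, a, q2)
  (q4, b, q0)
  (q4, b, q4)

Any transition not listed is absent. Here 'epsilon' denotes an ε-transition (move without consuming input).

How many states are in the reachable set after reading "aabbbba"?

4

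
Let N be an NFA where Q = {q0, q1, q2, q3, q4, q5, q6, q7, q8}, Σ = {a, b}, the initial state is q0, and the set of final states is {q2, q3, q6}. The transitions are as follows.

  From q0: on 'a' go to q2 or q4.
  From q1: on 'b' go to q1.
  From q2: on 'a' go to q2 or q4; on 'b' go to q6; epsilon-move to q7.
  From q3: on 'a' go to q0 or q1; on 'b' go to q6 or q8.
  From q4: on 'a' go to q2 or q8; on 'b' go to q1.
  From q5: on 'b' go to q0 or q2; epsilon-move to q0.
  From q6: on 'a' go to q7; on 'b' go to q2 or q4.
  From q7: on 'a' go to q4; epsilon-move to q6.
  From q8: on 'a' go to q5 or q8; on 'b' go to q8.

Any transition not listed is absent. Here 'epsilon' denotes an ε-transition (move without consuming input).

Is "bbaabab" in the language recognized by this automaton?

No

Start in {q0}.
Read 'b': {q0} → ∅.
The set is empty and remains empty for the remaining 6 symbols.
The final set ∅ contains no accepting state.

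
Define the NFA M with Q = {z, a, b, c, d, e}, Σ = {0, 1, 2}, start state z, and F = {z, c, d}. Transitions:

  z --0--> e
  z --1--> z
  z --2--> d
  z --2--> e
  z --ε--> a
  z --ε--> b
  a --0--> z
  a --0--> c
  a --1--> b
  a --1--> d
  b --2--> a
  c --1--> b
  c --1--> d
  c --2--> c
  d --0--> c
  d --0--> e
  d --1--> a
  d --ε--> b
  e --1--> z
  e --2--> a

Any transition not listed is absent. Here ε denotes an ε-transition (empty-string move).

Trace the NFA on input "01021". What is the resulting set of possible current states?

{z, a, b, d}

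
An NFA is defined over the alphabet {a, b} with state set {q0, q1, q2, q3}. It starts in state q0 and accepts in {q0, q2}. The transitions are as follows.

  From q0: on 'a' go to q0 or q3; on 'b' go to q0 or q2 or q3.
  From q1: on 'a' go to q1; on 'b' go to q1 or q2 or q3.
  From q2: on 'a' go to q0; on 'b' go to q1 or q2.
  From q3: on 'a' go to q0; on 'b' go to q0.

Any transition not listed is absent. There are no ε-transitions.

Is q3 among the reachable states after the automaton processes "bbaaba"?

Yes

Start in {q0}.
Read 'b': q0→{q0, q2, q3}; now {q0, q2, q3}.
Read 'b': q0→{q0, q2, q3}, q2→{q1, q2}, q3→{q0}; now {q0, q1, q2, q3}.
Read 'a': q0→{q0, q3}, q1→{q1}, q2→{q0}, q3→{q0}; now {q0, q1, q3}.
Read 'a': q0→{q0, q3}, q1→{q1}, q3→{q0}; now {q0, q1, q3}.
Read 'b': q0→{q0, q2, q3}, q1→{q1, q2, q3}, q3→{q0}; now {q0, q1, q2, q3}.
Read 'a': q0→{q0, q3}, q1→{q1}, q2→{q0}, q3→{q0}; now {q0, q1, q3}.
State q3 is in {q0, q1, q3}.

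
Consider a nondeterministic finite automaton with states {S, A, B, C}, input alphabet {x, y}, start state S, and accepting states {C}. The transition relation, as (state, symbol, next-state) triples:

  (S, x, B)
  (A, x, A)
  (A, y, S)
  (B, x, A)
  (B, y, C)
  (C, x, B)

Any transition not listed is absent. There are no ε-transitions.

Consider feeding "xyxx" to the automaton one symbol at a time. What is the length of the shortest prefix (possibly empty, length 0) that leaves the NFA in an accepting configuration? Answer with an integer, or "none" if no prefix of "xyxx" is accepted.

2

Start in {S}.
Read 'x': S→{B}; now {B}.
Read 'y': B→{C}; now {C}.
None of the earlier sets intersect F, but {C} does.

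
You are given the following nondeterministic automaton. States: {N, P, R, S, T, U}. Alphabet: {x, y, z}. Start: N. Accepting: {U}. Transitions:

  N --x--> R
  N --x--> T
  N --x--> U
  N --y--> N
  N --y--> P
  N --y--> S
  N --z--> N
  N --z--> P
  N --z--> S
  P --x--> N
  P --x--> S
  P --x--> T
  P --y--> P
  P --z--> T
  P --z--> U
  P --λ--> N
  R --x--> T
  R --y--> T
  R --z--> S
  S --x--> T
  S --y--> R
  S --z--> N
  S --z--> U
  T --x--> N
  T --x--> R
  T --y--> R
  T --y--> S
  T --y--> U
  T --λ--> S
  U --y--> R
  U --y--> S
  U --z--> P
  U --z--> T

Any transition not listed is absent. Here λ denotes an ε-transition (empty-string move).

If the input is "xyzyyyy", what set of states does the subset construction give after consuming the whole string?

{N, P, R, S, T, U}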